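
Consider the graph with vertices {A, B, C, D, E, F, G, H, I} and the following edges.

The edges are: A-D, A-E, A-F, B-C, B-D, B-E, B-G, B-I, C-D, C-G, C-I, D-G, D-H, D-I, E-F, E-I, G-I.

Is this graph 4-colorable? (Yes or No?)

B, C, D, G, I form a clique, so at least 5 colors are needed.
So 4 colors are not enough.

No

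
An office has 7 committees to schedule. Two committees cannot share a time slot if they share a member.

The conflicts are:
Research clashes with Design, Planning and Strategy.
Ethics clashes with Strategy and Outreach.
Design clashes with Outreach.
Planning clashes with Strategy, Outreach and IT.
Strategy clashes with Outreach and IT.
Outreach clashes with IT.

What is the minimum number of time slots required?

Planning, Strategy, Outreach, IT all conflict with each other, so at least 4 time slots are needed.
4 time slots suffice: time slot 1 → {Design, Strategy}; time slot 2 → {Research, Outreach}; time slot 3 → {Ethics, Planning}; time slot 4 → {IT}. Each listed conflict is separated.

4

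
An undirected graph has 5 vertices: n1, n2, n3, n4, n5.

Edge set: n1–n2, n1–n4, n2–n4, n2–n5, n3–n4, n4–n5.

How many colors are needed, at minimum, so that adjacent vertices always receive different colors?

n1, n2, n4 are pairwise adjacent, so at least 3 colors are needed.
3 colors suffice: color 1 → {n4}; color 2 → {n2, n3}; color 3 → {n1, n5}. Every edge joins two different colors.

3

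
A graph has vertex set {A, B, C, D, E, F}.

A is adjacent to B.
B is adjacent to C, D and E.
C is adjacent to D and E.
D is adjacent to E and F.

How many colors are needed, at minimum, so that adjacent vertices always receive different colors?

B, C, D, E are mutually adjacent (a clique of size 4), so at least 4 colors are needed.
4 colors suffice: A=1, B=2, C=3, D=1, E=4, F=2. Each edge has distinct colors on its endpoints.

4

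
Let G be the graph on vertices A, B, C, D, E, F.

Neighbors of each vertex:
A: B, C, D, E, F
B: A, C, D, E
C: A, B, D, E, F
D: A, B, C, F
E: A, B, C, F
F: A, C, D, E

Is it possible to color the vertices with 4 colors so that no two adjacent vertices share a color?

Yes

The chromatic number is 4. A, C, E, F are mutually adjacent (a clique of size 4), so at least 4 colors are needed.
One proper 4-coloring: A=1, B=4, C=2, D=3, E=3, F=4.
That is already a proper 4-coloring.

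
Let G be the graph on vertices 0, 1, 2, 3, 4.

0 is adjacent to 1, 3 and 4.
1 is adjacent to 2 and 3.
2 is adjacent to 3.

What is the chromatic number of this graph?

3

1, 2, 3 are pairwise adjacent, so at least 3 colors are needed.
3 colors suffice: color red → {1, 4}; color blue → {3}; color green → {0, 2}. No two adjacent vertices share a color.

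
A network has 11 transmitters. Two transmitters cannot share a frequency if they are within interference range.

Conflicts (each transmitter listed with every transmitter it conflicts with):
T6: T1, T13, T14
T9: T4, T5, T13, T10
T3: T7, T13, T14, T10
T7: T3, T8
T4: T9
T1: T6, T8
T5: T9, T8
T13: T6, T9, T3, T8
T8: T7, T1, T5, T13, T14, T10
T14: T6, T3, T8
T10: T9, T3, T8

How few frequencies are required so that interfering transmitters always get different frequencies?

2

T3 and T13 conflict, so at least 2 frequencies are needed.
2 frequencies suffice: frequency 1 → {T6, T9, T3, T8}; frequency 2 → {T7, T4, T1, T5, T13, T14, T10}. Each listed conflict is separated.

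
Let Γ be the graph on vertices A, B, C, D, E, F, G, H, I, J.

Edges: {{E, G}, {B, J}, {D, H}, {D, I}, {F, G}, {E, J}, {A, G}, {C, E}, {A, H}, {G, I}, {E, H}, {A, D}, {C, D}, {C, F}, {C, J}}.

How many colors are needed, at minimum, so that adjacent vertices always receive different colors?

C, E, J form a triangle, so at least 3 colors are needed.
3 colors suffice: color 1 → {B, D, E, F}; color 2 → {C, G, H}; color 3 → {A, I, J}. Each edge has distinct colors on its endpoints.

3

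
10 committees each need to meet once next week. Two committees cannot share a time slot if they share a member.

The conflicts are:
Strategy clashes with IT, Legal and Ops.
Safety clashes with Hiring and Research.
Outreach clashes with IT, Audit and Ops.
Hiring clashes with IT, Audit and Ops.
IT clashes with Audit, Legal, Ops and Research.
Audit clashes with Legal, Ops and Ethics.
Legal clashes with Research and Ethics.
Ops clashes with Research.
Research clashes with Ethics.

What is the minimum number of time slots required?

4

Hiring, IT, Audit, Ops are mutually in conflict, so at least 4 time slots are needed.
4 time slots suffice: time slot 1 → {Safety, IT, Ethics}; time slot 2 → {Strategy, Audit, Research}; time slot 3 → {Legal, Ops}; time slot 4 → {Outreach, Hiring}. Each listed conflict is separated.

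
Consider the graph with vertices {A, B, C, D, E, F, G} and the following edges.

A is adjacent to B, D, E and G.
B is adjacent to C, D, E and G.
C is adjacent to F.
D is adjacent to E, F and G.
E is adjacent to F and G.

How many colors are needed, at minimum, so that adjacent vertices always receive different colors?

A, B, D, E, G form a clique, so at least 5 colors are needed.
5 colors suffice: color red → {C, E}; color blue → {D}; color green → {B, F}; color yellow → {A}; color purple → {G}. Each edge has distinct colors on its endpoints.

5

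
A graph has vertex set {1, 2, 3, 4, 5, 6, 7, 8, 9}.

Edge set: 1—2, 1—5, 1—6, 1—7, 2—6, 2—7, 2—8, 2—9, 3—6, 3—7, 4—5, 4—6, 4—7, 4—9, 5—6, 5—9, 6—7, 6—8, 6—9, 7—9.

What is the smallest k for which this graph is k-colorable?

4

4, 6, 7, 9 form a clique, so at least 4 colors are needed.
4 colors suffice: color a → {6}; color b → {5, 7, 8}; color c → {2, 3, 4}; color d → {1, 9}. Each edge has distinct colors on its endpoints.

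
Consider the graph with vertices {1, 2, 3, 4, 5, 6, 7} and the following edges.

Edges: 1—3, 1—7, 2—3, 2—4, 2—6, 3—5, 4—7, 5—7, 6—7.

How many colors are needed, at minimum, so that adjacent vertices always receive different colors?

3

The cycle 4-7-1-3-2-4 has odd length 5, so it cannot be 2-colored; at least 3 colors are needed.
3 colors suffice: color a → {2, 7}; color b → {3, 4, 6}; color c → {1, 5}. Every edge joins two different colors.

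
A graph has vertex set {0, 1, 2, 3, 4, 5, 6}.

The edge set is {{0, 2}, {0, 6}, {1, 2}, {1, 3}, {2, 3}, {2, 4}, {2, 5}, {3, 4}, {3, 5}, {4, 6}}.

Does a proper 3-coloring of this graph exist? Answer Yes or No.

The chromatic number is 3. 1, 2, 3 form a triangle, so at least 3 colors are needed.
3 colors suffice: color red → {2, 6}; color blue → {0, 3}; color green → {1, 4, 5}.
That is already a proper 3-coloring.

Yes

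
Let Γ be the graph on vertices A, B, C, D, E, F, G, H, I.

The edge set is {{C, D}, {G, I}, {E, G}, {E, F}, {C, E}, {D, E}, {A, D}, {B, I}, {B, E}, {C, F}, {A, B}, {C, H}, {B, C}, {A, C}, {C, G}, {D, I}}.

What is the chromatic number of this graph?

C, E, F are mutually adjacent, so at least 3 colors are needed.
3 colors suffice: color red → {C, I}; color blue → {A, E, H}; color green → {B, D, F, G}. Every edge joins two different colors.

3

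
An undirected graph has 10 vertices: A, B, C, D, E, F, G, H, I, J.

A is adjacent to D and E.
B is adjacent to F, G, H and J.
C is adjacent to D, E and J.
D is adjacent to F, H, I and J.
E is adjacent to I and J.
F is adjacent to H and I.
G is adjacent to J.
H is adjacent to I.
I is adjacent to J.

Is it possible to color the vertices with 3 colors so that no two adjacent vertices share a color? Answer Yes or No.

D, F, H, I are pairwise adjacent (a clique of size 4), so at least 4 colors are needed.
So 3 colors are not enough.

No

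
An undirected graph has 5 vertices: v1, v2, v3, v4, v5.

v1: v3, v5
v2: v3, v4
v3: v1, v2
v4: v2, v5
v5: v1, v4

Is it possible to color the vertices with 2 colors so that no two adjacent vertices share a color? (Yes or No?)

The cycle v2-v4-v5-v1-v3-v2 has odd length 5, so it cannot be 2-colored; at least 3 colors are needed.
So 2 colors are not enough.

No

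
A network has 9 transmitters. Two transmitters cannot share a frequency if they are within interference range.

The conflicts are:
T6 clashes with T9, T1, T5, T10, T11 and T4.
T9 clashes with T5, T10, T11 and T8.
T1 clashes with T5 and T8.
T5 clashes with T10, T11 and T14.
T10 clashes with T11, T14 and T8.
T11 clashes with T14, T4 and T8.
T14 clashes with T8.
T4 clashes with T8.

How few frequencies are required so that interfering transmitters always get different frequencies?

5

T6, T9, T5, T10, T11 all conflict with each other, so at least 5 frequencies are needed.
5 frequencies suffice: T6=4, T9=5, T1=1, T5=2, T10=3, T11=1, T14=4, T4=3, T8=2. Each listed conflict is separated.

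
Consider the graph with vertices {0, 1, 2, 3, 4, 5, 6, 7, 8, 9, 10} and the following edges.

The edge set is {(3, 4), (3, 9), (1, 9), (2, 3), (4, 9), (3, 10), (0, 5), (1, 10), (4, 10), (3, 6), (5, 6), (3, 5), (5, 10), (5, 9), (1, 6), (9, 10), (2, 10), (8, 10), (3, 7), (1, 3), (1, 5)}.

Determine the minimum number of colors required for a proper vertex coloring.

5

1, 3, 5, 9, 10 are pairwise adjacent (a clique of size 5), so at least 5 colors are needed.
5 colors suffice: color a → {0, 3, 8}; color b → {6, 7, 10}; color c → {2, 4, 5}; color d → {1}; color e → {9}. Every edge joins two different colors.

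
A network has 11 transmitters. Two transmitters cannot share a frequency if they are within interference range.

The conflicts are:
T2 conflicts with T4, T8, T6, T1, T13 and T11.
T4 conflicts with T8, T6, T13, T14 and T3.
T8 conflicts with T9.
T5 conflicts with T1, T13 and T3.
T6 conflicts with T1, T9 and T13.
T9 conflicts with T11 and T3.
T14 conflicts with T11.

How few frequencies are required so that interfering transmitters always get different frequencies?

4

T2, T4, T6, T13 pairwise conflict, so at least 4 frequencies are needed.
4 frequencies suffice: frequency 1 → {T2, T5, T9, T14}; frequency 2 → {T4, T1, T11}; frequency 3 → {T8, T6, T3}; frequency 4 → {T13}. Every pair that conflicts lands in different frequencies.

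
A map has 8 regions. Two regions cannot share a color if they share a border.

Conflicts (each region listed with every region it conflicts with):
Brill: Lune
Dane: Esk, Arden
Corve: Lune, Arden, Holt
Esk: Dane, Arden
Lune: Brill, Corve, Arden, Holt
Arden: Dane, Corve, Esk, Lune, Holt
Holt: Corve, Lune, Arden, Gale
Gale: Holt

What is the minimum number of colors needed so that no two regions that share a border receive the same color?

Corve, Lune, Arden, Holt are mutually in conflict, so at least 4 colors are needed.
4 colors suffice: color 1 → {Brill, Arden, Gale}; color 2 → {Dane, Holt}; color 3 → {Esk, Lune}; color 4 → {Corve}. No two conflicting regions share a color.

4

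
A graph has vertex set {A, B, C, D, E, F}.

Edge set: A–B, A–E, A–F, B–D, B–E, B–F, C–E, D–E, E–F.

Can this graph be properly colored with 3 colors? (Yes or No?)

A, B, E, F form a clique, so at least 4 colors are needed.
So 3 colors are not enough.

No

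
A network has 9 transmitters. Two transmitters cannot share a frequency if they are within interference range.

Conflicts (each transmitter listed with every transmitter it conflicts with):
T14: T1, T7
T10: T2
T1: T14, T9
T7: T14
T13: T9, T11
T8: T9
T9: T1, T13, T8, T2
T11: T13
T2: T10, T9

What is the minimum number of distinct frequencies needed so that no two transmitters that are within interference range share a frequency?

T14 and T1 conflict, so at least 2 frequencies are needed.
2 frequencies suffice: frequency 1 → {T14, T10, T9, T11}; frequency 2 → {T1, T7, T13, T8, T2}. No two conflicting transmitters share a frequency.

2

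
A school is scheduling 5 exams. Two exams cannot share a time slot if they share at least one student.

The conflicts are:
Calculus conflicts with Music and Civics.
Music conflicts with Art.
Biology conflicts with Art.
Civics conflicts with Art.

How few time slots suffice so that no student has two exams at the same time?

2

Calculus and Music conflict, so at least 2 time slots are needed.
Using 2 time slots: Calculus=1, Music=2, Biology=2, Civics=2, Art=1. Each listed conflict is separated.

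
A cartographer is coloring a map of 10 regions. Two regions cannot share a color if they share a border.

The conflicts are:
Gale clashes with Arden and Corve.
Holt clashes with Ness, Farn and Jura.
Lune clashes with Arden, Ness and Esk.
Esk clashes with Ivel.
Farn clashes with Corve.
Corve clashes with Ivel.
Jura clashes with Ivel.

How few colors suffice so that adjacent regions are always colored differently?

3

The cycle Jura-Ivel-Corve-Farn-Holt-Jura has odd length 5, so it cannot be 2-colored; at least 3 colors are needed.
3 colors suffice: color 1 → {Holt, Lune, Corve}; color 2 → {Gale, Ness, Farn, Ivel}; color 3 → {Arden, Esk, Jura}. No two conflicting regions share a color.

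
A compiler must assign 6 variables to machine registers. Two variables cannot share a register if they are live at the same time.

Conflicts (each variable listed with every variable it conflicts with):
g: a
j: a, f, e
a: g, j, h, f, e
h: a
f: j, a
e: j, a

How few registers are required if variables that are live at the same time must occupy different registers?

3

j, a, f pairwise conflict, so at least 3 registers are needed.
3 registers suffice: register 1 → {a}; register 2 → {g, j, h}; register 3 → {f, e}. No two conflicting variables share a register.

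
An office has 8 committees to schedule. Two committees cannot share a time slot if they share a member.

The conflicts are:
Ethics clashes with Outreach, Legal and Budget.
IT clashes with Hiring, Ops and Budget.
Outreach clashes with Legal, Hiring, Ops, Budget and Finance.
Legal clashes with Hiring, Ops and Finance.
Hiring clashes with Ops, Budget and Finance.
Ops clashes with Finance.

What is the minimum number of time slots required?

5

Outreach, Legal, Hiring, Ops, Finance all conflict with each other, so at least 5 time slots are needed.
A valid assignment using 5 time slots: Ethics=2, IT=1, Outreach=1, Legal=4, Hiring=2, Ops=3, Budget=3, Finance=5. No two conflicting committees share a time slot.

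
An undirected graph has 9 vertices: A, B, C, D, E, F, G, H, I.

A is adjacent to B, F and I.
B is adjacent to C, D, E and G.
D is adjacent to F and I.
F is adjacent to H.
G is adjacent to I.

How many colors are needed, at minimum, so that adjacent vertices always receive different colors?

2

B and E are adjacent, so at least 2 colors are needed.
2 colors suffice: color 1 → {B, F, I}; color 2 → {A, C, D, E, G, H}. Each edge has distinct colors on its endpoints.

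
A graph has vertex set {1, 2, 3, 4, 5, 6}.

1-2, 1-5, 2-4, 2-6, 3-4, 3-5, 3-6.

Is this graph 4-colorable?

The chromatic number is 3. The cycle 6-2-1-5-3-6 has odd length 5, so it cannot be 2-colored; at least 3 colors are needed.
A valid assignment using 3 colors: 1=blue, 2=red, 3=red, 4=blue, 5=green, 6=blue.
Since 4 ≥ 3, a proper 4-coloring certainly exists.

Yes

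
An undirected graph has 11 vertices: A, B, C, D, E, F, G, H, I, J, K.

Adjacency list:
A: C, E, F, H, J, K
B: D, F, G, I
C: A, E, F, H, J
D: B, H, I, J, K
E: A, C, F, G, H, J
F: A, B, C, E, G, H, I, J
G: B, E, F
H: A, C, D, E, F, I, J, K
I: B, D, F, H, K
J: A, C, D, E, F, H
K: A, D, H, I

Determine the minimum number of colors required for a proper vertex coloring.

6

A, C, E, F, H, J are mutually adjacent (a clique of size 6), so at least 6 colors are needed.
A valid assignment using 6 colors: A=4, B=1, C=6, D=2, E=3, F=2, G=4, H=1, I=3, J=5, K=5. Each edge has distinct colors on its endpoints.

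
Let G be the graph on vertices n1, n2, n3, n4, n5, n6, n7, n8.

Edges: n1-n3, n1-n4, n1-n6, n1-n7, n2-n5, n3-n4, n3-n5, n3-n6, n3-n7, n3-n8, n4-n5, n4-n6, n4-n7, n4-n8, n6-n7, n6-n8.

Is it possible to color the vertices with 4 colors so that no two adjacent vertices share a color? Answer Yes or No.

No

n1, n3, n4, n6, n7 are mutually adjacent (a clique of size 5), so at least 5 colors are needed.
So 4 colors are not enough.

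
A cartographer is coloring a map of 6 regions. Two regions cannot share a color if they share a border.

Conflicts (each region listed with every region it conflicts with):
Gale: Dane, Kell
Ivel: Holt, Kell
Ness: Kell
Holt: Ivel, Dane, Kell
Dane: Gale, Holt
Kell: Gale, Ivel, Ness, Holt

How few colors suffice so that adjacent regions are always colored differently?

3

Ivel, Holt, Kell all conflict with each other, so at least 3 colors are needed.
A valid assignment using 3 colors: Gale=2, Ivel=3, Ness=2, Holt=2, Dane=1, Kell=1. Each listed conflict is separated.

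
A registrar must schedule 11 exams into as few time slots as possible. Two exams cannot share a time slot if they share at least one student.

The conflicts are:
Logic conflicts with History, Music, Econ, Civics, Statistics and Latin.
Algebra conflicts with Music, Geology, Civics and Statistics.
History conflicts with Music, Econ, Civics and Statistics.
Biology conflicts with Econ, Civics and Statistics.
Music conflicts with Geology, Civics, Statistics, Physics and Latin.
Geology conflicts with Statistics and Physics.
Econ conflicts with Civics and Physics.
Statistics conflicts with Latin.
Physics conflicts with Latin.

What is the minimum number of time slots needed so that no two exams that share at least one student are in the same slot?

Logic, History, Econ, Civics all conflict with each other, so at least 4 time slots are needed.
Using 4 time slots: Logic=3, Algebra=3, History=4, Biology=3, Music=1, Geology=4, Econ=1, Civics=2, Statistics=2, Physics=2, Latin=4. Every pair that conflicts lands in different time slots.

4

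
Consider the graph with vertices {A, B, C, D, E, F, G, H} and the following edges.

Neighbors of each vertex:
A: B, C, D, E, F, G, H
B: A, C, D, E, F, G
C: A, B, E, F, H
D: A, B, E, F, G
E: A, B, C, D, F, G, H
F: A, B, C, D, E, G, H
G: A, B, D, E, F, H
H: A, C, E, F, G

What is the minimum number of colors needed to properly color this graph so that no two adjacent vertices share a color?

6

A, B, D, E, F, G are pairwise adjacent (a clique of size 6), so at least 6 colors are needed.
6 colors suffice: color 1 → {A}; color 2 → {E}; color 3 → {F}; color 4 → {B, H}; color 5 → {C, G}; color 6 → {D}. Each edge has distinct colors on its endpoints.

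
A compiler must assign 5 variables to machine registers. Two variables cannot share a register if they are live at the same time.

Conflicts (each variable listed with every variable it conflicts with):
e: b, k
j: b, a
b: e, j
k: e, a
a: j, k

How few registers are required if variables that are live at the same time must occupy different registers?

The cycle a-k-e-b-j-a has odd length 5, so it cannot be 2-colored; at least 3 registers are needed.
3 registers suffice: register 1 → {e, a}; register 2 → {b, k}; register 3 → {j}. No two conflicting variables share a register.

3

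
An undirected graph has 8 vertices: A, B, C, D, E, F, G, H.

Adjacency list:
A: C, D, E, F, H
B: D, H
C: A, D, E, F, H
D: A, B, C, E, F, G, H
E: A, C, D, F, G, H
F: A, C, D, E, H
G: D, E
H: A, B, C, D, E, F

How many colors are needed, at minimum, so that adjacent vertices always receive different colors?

6

A, C, D, E, F, H are pairwise adjacent (a clique of size 6), so at least 6 colors are needed.
6 colors suffice: color 1 → {D}; color 2 → {B, E}; color 3 → {G, H}; color 4 → {A}; color 5 → {C}; color 6 → {F}. Every edge joins two different colors.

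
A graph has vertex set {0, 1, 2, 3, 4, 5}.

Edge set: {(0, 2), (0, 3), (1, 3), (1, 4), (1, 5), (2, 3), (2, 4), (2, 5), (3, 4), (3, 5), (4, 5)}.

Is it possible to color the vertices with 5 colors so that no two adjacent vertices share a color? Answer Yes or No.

The chromatic number is 4. 1, 3, 4, 5 form a clique, so at least 4 colors are needed.
One proper 4-coloring: 0=blue, 1=green, 2=green, 3=red, 4=blue, 5=yellow.
Since 5 ≥ 4, a proper 5-coloring certainly exists.

Yes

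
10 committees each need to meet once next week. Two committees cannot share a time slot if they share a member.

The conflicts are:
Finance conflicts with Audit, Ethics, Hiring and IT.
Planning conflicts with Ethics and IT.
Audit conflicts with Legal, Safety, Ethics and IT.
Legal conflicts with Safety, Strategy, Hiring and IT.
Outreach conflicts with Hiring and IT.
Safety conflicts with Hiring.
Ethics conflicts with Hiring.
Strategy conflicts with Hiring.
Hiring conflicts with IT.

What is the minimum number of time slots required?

3

Legal, Safety, Hiring are mutually in conflict, so at least 3 time slots are needed.
Using 3 time slots: Finance=3, Planning=1, Audit=1, Legal=3, Outreach=3, Safety=2, Ethics=2, Strategy=2, Hiring=1, IT=2. No two conflicting committees share a time slot.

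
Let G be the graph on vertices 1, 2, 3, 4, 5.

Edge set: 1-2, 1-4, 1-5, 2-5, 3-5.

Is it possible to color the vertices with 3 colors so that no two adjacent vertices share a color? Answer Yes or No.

Yes

The chromatic number is 3. 1, 2, 5 form a triangle, so at least 3 colors are needed.
A valid assignment using 3 colors: 1=a, 2=c, 3=a, 4=b, 5=b.
That is already a proper 3-coloring.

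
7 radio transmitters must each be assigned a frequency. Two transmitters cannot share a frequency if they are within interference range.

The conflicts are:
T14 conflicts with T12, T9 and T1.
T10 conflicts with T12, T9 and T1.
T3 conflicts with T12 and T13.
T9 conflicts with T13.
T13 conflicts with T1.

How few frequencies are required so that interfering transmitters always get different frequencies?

3

The cycle T14-T12-T3-T13-T1-T14 has odd length 5, so it cannot be 2-colored; at least 3 frequencies are needed.
3 frequencies suffice: frequency 1 → {T12, T9, T1}; frequency 2 → {T14, T10, T13}; frequency 3 → {T3}. Each listed conflict is separated.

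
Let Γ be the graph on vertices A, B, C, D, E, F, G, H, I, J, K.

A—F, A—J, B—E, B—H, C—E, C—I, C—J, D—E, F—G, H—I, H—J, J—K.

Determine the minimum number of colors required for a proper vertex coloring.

The cycle C-E-B-H-J-C has odd length 5, so it cannot be 2-colored; at least 3 colors are needed.
3 colors suffice: A=2, B=3, C=2, D=2, E=1, F=1, G=2, H=2, I=1, J=1, K=2. Every edge joins two different colors.

3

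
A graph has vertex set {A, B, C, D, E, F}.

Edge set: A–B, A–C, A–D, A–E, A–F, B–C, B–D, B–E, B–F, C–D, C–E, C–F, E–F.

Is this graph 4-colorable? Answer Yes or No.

No

A, B, C, E, F form a clique, so at least 5 colors are needed.
So 4 colors are not enough.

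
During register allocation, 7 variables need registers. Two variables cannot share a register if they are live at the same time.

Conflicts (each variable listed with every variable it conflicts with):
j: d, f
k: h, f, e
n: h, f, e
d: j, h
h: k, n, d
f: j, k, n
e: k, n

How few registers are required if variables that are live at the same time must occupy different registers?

3

The cycle f-j-d-h-n-f has odd length 5, so it cannot be 2-colored; at least 3 registers are needed.
3 registers suffice: register 1 → {h, f, e}; register 2 → {k, n, d}; register 3 → {j}. Each listed conflict is separated.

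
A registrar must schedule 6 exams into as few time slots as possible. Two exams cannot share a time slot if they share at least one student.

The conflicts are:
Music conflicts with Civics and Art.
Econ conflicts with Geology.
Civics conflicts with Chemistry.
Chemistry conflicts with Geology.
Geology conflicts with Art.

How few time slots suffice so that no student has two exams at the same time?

The cycle Geology-Art-Music-Civics-Chemistry-Geology has odd length 5, so it cannot be 2-colored; at least 3 time slots are needed.
Using 3 time slots: Music=1, Econ=2, Civics=3, Chemistry=2, Geology=1, Art=2. Each listed conflict is separated.

3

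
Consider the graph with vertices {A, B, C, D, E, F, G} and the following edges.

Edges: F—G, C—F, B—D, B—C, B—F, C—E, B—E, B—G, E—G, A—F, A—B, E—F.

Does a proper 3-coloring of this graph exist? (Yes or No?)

No

B, E, F, G are pairwise adjacent (a clique of size 4), so at least 4 colors are needed.
So 3 colors are not enough.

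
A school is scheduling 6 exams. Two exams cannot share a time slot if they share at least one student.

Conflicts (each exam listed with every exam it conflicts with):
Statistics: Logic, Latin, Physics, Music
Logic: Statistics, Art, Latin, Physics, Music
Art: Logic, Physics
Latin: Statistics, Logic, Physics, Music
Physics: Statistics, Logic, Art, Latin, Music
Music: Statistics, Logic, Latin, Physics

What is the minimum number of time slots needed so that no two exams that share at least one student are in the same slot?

5

Statistics, Logic, Latin, Physics, Music are mutually in conflict, so at least 5 time slots are needed.
5 time slots suffice: Statistics=3, Logic=2, Art=3, Latin=5, Physics=1, Music=4. Each listed conflict is separated.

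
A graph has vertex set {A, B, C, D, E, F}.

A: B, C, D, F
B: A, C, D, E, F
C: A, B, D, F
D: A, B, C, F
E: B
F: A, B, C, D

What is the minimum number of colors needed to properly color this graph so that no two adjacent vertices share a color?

5

A, B, C, D, F are pairwise adjacent (a clique of size 5), so at least 5 colors are needed.
A valid assignment using 5 colors: A=3, B=1, C=4, D=2, E=2, F=5. No two adjacent vertices share a color.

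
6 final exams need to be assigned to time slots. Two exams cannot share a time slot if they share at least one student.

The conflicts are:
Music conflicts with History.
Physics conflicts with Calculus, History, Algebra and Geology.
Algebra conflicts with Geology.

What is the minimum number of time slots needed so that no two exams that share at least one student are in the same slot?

3

Physics, Algebra, Geology are mutually in conflict, so at least 3 time slots are needed.
A valid assignment using 3 time slots: Music=1, Physics=1, Calculus=2, History=2, Algebra=2, Geology=3. No two conflicting exams share a time slot.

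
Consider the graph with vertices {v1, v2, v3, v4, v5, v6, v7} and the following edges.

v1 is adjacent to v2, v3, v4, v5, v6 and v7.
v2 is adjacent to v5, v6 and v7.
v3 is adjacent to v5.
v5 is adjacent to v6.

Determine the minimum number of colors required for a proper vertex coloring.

v1, v2, v5, v6 are pairwise adjacent (a clique of size 4), so at least 4 colors are needed.
4 colors suffice: color 1 → {v1}; color 2 → {v2, v3, v4}; color 3 → {v5, v7}; color 4 → {v6}. No two adjacent vertices share a color.

4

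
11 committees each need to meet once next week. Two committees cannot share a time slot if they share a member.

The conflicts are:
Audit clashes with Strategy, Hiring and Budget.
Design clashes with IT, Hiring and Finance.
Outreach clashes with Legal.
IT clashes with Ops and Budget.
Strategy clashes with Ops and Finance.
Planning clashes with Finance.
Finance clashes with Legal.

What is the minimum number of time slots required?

The cycle Hiring-Audit-Budget-IT-Design-Hiring has odd length 5, so it cannot be 2-colored; at least 3 time slots are needed.
3 time slots suffice: Audit=1, Design=2, Outreach=1, IT=1, Strategy=2, Hiring=3, Planning=2, Ops=3, Budget=2, Finance=1, Legal=2. Each listed conflict is separated.

3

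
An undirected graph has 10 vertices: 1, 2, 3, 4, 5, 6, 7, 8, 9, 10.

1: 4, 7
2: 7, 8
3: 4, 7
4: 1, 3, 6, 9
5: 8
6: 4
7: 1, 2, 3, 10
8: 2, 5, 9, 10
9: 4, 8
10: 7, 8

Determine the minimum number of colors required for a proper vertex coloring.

3 and 4 are adjacent, so at least 2 colors are needed.
2 colors suffice: color a → {4, 7, 8}; color b → {1, 2, 3, 5, 6, 9, 10}. No two adjacent vertices share a color.

2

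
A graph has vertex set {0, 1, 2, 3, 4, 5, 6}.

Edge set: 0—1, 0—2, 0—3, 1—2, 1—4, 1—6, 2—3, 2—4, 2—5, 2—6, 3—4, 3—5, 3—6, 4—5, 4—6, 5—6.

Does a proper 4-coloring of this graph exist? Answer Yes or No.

No

2, 3, 4, 5, 6 are pairwise adjacent (a clique of size 5), so at least 5 colors are needed.
So 4 colors are not enough.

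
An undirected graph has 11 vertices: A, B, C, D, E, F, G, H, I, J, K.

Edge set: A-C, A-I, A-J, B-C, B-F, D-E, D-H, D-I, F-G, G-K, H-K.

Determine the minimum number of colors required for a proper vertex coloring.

The cycle G-F-B-C-A-I-D-H-K-G has odd length 9, so it cannot be 2-colored; at least 3 colors are needed.
3 colors suffice: A=1, B=1, C=2, D=1, E=2, F=2, G=1, H=2, I=2, J=2, K=3. Every edge joins two different colors.

3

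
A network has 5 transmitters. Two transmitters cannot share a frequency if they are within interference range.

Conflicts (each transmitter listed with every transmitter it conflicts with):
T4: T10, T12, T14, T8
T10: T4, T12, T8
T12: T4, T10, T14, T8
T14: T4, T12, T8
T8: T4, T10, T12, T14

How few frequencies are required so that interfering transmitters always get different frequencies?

4

T4, T12, T14, T8 pairwise conflict, so at least 4 frequencies are needed.
A valid assignment using 4 frequencies: T4=2, T10=4, T12=1, T14=4, T8=3. Every pair that conflicts lands in different frequencies.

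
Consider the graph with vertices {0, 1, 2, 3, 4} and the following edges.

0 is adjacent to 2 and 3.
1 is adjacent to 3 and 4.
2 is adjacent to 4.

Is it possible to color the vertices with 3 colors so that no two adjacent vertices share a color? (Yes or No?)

Yes

The chromatic number is 3. The cycle 4-2-0-3-1-4 has odd length 5, so it cannot be 2-colored; at least 3 colors are needed.
3 colors suffice: 0=a, 1=a, 2=b, 3=b, 4=c.
That is already a proper 3-coloring.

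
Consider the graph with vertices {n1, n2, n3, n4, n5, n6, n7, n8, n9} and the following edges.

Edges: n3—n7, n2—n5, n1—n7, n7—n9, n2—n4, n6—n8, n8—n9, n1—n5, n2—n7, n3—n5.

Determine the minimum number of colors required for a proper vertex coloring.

n7 and n9 are adjacent, so at least 2 colors are needed.
A valid assignment using 2 colors: n1=2, n2=2, n3=2, n4=1, n5=1, n6=2, n7=1, n8=1, n9=2. Every edge joins two different colors.

2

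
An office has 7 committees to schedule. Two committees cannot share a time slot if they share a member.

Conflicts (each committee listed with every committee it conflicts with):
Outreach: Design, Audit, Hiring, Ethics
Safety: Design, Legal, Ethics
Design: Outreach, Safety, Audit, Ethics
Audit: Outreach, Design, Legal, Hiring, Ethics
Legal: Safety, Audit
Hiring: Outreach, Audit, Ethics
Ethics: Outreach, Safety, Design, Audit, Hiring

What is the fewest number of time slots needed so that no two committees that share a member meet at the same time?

4

Outreach, Design, Audit, Ethics all conflict with each other, so at least 4 time slots are needed.
A valid assignment using 4 time slots: Outreach=4, Safety=2, Design=3, Audit=2, Legal=1, Hiring=3, Ethics=1. No two conflicting committees share a time slot.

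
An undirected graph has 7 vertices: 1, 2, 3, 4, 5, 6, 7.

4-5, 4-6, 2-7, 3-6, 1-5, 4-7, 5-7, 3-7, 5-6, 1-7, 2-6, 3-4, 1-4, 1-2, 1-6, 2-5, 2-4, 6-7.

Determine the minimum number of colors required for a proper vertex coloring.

1, 2, 4, 5, 6, 7 form a clique, so at least 6 colors are needed.
6 colors suffice: 1=yellow, 2=purple, 3=yellow, 4=red, 5=orange, 6=green, 7=blue. No two adjacent vertices share a color.

6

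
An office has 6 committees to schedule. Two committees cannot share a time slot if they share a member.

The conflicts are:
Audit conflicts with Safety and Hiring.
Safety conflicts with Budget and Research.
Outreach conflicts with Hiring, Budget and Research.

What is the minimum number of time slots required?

The cycle Safety-Audit-Hiring-Outreach-Research-Safety has odd length 5, so it cannot be 2-colored; at least 3 time slots are needed.
3 time slots suffice: Audit=3, Safety=1, Outreach=1, Hiring=2, Budget=2, Research=2. Each listed conflict is separated.

3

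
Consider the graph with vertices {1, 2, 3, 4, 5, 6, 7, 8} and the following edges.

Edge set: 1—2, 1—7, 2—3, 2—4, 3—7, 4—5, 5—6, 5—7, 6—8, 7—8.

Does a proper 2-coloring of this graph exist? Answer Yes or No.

No

The cycle 3-7-5-4-2-3 has odd length 5, so it cannot be 2-colored; at least 3 colors are needed.
So 2 colors are not enough.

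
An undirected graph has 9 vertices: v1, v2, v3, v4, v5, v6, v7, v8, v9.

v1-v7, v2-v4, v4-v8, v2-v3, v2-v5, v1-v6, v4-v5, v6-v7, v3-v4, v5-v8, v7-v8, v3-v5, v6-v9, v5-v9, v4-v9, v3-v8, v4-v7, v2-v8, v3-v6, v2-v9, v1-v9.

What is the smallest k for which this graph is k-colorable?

5

v2, v3, v4, v5, v8 form a clique, so at least 5 colors are needed.
5 colors suffice: color red → {v4, v6}; color blue → {v8, v9}; color green → {v2, v7}; color yellow → {v1, v5}; color purple → {v3}. Each edge has distinct colors on its endpoints.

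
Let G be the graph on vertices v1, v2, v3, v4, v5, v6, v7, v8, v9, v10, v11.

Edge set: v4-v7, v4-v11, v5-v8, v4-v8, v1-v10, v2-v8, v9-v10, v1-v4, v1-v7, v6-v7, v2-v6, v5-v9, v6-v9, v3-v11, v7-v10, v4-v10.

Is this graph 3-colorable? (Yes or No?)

No

v1, v4, v7, v10 are pairwise adjacent (a clique of size 4), so at least 4 colors are needed.
So 3 colors are not enough.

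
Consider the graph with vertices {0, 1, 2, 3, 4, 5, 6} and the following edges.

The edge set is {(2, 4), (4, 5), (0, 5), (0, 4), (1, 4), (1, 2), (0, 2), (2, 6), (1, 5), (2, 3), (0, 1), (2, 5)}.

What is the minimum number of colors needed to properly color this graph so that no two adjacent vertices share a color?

0, 1, 2, 4, 5 form a clique, so at least 5 colors are needed.
5 colors suffice: color red → {2}; color blue → {0, 3, 6}; color green → {1}; color yellow → {5}; color purple → {4}. No two adjacent vertices share a color.

5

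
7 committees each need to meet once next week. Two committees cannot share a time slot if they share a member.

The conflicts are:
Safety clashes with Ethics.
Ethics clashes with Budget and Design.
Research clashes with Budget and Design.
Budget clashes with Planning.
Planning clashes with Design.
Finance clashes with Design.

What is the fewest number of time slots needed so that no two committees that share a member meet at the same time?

2

Planning and Design conflict, so at least 2 time slots are needed.
Using 2 time slots: Safety=1, Ethics=2, Research=2, Budget=1, Planning=2, Finance=2, Design=1. No two conflicting committees share a time slot.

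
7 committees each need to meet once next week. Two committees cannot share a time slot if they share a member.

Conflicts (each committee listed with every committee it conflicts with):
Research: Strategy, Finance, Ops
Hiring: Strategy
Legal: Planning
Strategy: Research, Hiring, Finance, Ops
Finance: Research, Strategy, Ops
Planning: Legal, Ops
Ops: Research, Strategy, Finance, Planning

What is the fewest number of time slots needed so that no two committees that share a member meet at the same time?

4

Research, Strategy, Finance, Ops are mutually in conflict, so at least 4 time slots are needed.
4 time slots suffice: time slot 1 → {Strategy, Planning}; time slot 2 → {Hiring, Legal, Ops}; time slot 3 → {Finance}; time slot 4 → {Research}. Each listed conflict is separated.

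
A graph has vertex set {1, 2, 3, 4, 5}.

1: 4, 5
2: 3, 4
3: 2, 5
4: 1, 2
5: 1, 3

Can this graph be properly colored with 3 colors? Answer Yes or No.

Yes

The chromatic number is 3. The cycle 1-5-3-2-4-1 has odd length 5, so it cannot be 2-colored; at least 3 colors are needed.
3 colors suffice: color red → {1, 3}; color blue → {4, 5}; color green → {2}.
That is already a proper 3-coloring.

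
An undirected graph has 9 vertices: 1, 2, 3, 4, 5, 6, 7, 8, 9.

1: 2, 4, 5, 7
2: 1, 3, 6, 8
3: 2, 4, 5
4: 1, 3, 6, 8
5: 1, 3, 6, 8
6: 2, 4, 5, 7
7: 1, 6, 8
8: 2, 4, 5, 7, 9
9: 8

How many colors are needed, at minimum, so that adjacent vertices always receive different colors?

2

1 and 5 are adjacent, so at least 2 colors are needed.
2 colors suffice: 1=a, 2=b, 3=a, 4=b, 5=b, 6=a, 7=b, 8=a, 9=b. No two adjacent vertices share a color.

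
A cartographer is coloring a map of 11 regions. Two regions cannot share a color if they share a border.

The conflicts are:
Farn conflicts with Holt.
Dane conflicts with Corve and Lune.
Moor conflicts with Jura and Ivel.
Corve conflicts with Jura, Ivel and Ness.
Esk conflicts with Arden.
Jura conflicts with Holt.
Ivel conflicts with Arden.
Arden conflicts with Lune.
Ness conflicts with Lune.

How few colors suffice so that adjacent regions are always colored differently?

The cycle Corve-Ivel-Arden-Lune-Ness-Corve has odd length 5, so it cannot be 2-colored; at least 3 colors are needed.
One proper 3-coloring: Farn=2, Dane=2, Moor=1, Corve=1, Esk=1, Jura=2, Ivel=2, Holt=1, Arden=3, Ness=2, Lune=1. Every pair that conflicts lands in different colors.

3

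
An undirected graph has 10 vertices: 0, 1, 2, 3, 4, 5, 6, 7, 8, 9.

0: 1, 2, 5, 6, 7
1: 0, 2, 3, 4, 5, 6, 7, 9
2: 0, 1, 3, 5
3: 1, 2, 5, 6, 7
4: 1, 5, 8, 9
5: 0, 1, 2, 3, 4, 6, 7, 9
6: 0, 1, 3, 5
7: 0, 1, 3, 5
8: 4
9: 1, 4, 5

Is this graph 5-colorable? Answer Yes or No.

The chromatic number is 4. 0, 1, 2, 5 form a clique, so at least 4 colors are needed.
One proper 4-coloring: 0=c, 1=b, 2=d, 3=c, 4=c, 5=a, 6=d, 7=d, 8=a, 9=d.
Since 5 ≥ 4, a proper 5-coloring certainly exists.

Yes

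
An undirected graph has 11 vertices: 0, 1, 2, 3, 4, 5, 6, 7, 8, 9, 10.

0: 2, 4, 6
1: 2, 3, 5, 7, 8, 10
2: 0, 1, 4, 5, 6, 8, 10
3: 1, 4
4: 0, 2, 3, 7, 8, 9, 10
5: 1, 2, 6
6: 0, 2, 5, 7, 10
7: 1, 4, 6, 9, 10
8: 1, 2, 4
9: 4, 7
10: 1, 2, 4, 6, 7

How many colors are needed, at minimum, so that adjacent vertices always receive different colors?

1, 2, 8 form a triangle, so at least 3 colors are needed.
3 colors suffice: color a → {2, 3, 7}; color b → {1, 4, 6}; color c → {0, 5, 8, 9, 10}. No two adjacent vertices share a color.

3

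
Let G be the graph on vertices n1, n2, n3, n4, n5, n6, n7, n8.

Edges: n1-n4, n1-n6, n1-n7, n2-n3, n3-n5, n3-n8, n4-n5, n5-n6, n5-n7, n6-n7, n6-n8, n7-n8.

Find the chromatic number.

n6, n7, n8 form a triangle, so at least 3 colors are needed.
A valid assignment using 3 colors: n1=3, n2=2, n3=1, n4=1, n5=3, n6=1, n7=2, n8=3. Each edge has distinct colors on its endpoints.

3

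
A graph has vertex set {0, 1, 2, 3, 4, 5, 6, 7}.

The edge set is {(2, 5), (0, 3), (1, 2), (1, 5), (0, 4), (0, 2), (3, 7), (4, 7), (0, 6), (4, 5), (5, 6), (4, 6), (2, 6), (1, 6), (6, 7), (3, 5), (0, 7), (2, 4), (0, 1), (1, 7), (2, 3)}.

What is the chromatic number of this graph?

1, 2, 5, 6 are mutually adjacent (a clique of size 4), so at least 4 colors are needed.
4 colors suffice: color a → {0, 5}; color b → {2, 7}; color c → {3, 6}; color d → {1, 4}. Each edge has distinct colors on its endpoints.

4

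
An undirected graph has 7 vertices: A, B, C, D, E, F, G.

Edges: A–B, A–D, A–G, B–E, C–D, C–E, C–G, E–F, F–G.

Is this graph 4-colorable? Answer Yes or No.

The chromatic number is 3. The cycle A-G-F-E-B-A has odd length 5, so it cannot be 2-colored; at least 3 colors are needed.
A valid assignment using 3 colors: A=red, B=green, C=red, D=blue, E=blue, F=red, G=blue.
Since 4 ≥ 3, a proper 4-coloring certainly exists.

Yes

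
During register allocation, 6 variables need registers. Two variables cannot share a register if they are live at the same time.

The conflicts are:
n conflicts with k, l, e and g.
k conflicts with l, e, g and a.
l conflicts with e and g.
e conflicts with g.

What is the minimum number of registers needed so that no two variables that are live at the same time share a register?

n, k, l, e, g are mutually in conflict, so at least 5 registers are needed.
A valid assignment using 5 registers: n=2, k=1, l=3, e=5, g=4, a=2. No two conflicting variables share a register.

5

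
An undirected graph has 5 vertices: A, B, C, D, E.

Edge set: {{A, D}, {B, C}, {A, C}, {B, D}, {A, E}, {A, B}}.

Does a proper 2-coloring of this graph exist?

A, B, D are pairwise adjacent, so at least 3 colors are needed.
So 2 colors are not enough.

No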